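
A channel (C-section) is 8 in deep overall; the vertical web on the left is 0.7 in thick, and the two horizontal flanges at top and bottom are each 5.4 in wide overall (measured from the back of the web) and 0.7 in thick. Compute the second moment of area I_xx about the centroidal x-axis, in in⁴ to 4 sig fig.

Split into non-overlapping primitives; take the origin at the lower-left of the bounding box.
Web: 0.7 × 8, A = 5.6 in², y = 4 in, Ī = 29.8667 in⁴.
Top flange (beyond web): 4.7 × 0.7, A = 3.29 in², y = 7.65 in, Ī = 0.134342 in⁴.
Bottom flange (beyond web): 4.7 × 0.7, A = 3.29 in², y = 0.35 in, Ī = 0.134342 in⁴.
By symmetry the centroid is at mid-height, ȳ = 4 in.
Transfer each piece to the centroidal x-axis using Ī + A·d² with d = y − 4:
  web: d = 0 in → contributes +29.8667 in⁴
  top flange (beyond web): d = 3.65 in → contributes +43.9654 in⁴
  bottom flange (beyond web): d = -3.65 in → contributes +43.9654 in⁴
Total I = 117.797 in⁴.

I_xx ≈ 117.8 in⁴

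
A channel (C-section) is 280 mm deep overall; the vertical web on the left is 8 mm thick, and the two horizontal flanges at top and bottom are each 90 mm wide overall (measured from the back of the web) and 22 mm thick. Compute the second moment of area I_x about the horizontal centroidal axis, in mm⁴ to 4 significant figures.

Break the section into simple shapes (no overlaps), measuring from the bottom-left corner of the bounding box.
Web: 8 × 280, A = 2 240 mm², y = 140 mm, Ī = 14 634 667 mm⁴.
Top flange (beyond web): 82 × 22, A = 1 804 mm², y = 269 mm, Ī = 72761.3 mm⁴.
Bottom flange (beyond web): 82 × 22, A = 1 804 mm², y = 11 mm, Ī = 72761.3 mm⁴.
By symmetry the centroid is at mid-height, ȳ = 140 mm.
Transfer each piece to the horizontal centroidal axis using Ī + A·d² with d = y − 140:
  web: d = 0 mm → contributes +14 634 667 mm⁴
  top flange (beyond web): d = 129 mm → contributes +30 093 125 mm⁴
  bottom flange (beyond web): d = -129 mm → contributes +30 093 125 mm⁴
Total I = 74 820 917 mm⁴.

I_x ≈ 7.482 × 10⁷ mm⁴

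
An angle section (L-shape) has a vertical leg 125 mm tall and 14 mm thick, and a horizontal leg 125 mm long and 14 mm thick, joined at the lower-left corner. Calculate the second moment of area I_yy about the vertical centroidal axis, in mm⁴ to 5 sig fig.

I_yy ≈ 4.8394 × 10⁶ mm⁴

Break the section into simple shapes (no overlaps), measuring from the bottom-left corner of the bounding box.
Vertical leg: 14 × 125, A = 1 750 mm², x = 7 mm, Ī = 28583.33 mm⁴.
Horizontal leg (remainder): 111 × 14, A = 1 554 mm², x = 69.5 mm, Ī = 1 595 570 mm⁴.
Centroid: x̄ = ΣA·x / ΣA = 36.39619 mm.
Transfer each piece to the vertical centroidal axis using Ī + A·d² with d = x − 36.39619:
  vertical leg: d = -29.39619 mm → contributes +1 540 821 mm⁴
  horizontal leg (remainder): d = 33.10381 mm → contributes +3 298 540 mm⁴
Total I = 4 839 361 mm⁴.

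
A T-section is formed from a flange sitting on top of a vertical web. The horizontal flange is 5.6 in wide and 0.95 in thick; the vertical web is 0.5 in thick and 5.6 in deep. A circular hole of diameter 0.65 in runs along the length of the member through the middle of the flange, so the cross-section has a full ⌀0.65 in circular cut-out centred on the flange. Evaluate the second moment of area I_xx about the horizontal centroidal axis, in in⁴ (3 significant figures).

Split into non-overlapping primitives; take the origin at the lower-left of the bounding box.
Flange: 5.6 × 0.95, A = 5.32 in², y = 6.075 in, Ī = 0.40011 in⁴.
Web: 0.5 × 5.6, A = 2.8 in², y = 2.8 in, Ī = 7.3173 in⁴.
Hole (subtracted): ⌀0.65, A = 0.33183 in², y = 6.075 in, Ī = 0.0087624 in⁴.
Centroid: ȳ = ΣA·y / ΣA = 4.8976 in.
Transfer each piece to the horizontal centroidal axis using Ī + A·d² with d = y − 4.8976:
  flange: d = 1.1774 in → contributes +7.7754 in⁴
  web: d = -2.0976 in → contributes +19.637 in⁴
  hole: d = 1.1774 in → contributes −0.46879 in⁴
Total I = 26.943 in⁴.

I_xx ≈ 26.9 in⁴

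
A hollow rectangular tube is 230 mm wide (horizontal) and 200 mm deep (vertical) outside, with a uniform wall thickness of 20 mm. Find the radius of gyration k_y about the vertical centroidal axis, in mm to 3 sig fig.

Treat the section as a set of non-overlapping primitives; coordinates are from the bounding-box lower-left.
Outer rectangle: 230 × 200, A = 46 000 mm², x = 115 mm, Ī = 202 783 333 mm⁴.
Inner void (subtracted): 190 × 160, A = 30 400 mm², x = 115 mm, Ī = 91 453 333 mm⁴.
By symmetry the centroid is at mid-width, x̄ = 115 mm.
All pieces are centred on the vertical centroidal axis, so I = ΣĪ (holes subtracted) = 111 330 000 mm⁴.
Radius of gyration: k = √(I/A) = √(111 330 000 / 15 600) = 84.478 mm.

k_y ≈ 84.5 mm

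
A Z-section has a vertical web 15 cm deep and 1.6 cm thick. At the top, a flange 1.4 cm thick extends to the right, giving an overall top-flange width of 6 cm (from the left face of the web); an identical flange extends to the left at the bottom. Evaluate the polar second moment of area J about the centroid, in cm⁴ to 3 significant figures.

Split into non-overlapping primitives; take the origin at the lower-left of the bounding box.
Web: 1.6 × 15, A = 24 cm², y = 7.5 cm, Ī = 450 cm⁴.
Top flange (beyond web): 4.4 × 1.4, A = 6.16 cm², y = 14.3 cm, Ī = 1.0061 cm⁴.
Bottom flange (beyond web): 4.4 × 1.4, A = 6.16 cm², y = 0.7 cm, Ī = 1.0061 cm⁴.
Centroid: ȳ = ΣA·y / ΣA = 7.5 cm.
Transfer each piece to the centroidal x-axis using Ī + A·d² with d = y − 7.5:
  web: d = 0 cm → contributes +450 cm⁴
  top flange (beyond web): d = 6.8 cm → contributes +285.84 cm⁴
  bottom flange (beyond web): d = -6.8 cm → contributes +285.84 cm⁴
Total I = 1021.7 cm⁴.
For the y-axis: x̄ = 5.2 cm.
Repeating about the centroidal y-axis gives I_y = 135.88 cm⁴.
Polar second moment: J = I_x + I_y = 1157.6 cm⁴.

J ≈ 1160 cm⁴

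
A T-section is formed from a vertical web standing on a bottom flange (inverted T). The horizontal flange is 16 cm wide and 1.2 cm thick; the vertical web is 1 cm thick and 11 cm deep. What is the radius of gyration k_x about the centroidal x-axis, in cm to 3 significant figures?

k_x ≈ 3.52 cm

Split into non-overlapping primitives; take the origin at the lower-left of the bounding box.
Flange: 16 × 1.2, A = 19.2 cm², y = 0.6 cm, Ī = 2.304 cm⁴.
Web: 1 × 11, A = 11 cm², y = 6.7 cm, Ī = 110.92 cm⁴.
Centroid: ȳ = ΣA·y / ΣA = 2.8219 cm.
Transfer each piece to the centroidal x-axis using Ī + A·d² with d = y − 2.8219:
  flange: d = -2.2219 cm → contributes +97.087 cm⁴
  web: d = 3.8781 cm → contributes +276.36 cm⁴
Total I = 373.44 cm⁴.
Radius of gyration: k = √(I/A) = √(373.44 / 30.2) = 3.5165 cm.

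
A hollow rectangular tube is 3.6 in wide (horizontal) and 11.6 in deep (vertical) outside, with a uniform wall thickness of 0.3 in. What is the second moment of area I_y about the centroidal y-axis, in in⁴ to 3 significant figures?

I_y ≈ 20.4 in⁴

Treat the section as a set of non-overlapping primitives; coordinates are from the bounding-box lower-left.
Outer rectangle: 3.6 × 11.6, A = 41.76 in², x = 1.8 in, Ī = 45.101 in⁴.
Inner void (subtracted): 3 × 11, A = 33 in², x = 1.8 in, Ī = 24.75 in⁴.
By symmetry the centroid is at mid-width, x̄ = 1.8 in.
All pieces are centred on the centroidal y-axis, so I = ΣĪ (holes subtracted) = 20.351 in⁴.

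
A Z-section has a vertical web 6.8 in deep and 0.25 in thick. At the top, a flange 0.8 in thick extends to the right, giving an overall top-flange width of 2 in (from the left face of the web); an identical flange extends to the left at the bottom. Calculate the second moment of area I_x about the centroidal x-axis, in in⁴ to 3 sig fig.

I_x ≈ 31.9 in⁴

Decompose the section into non-overlapping parts with the origin at the bottom-left of its bounding rectangle.
Web: 0.25 × 6.8, A = 1.7 in², y = 3.4 in, Ī = 6.5507 in⁴.
Top flange (beyond web): 1.75 × 0.8, A = 1.4 in², y = 6.4 in, Ī = 0.074667 in⁴.
Bottom flange (beyond web): 1.75 × 0.8, A = 1.4 in², y = 0.4 in, Ī = 0.074667 in⁴.
Centroid: ȳ = ΣA·y / ΣA = 3.4 in.
Transfer each piece to the centroidal x-axis using Ī + A·d² with d = y − 3.4:
  web: d = 0 in → contributes +6.5507 in⁴
  top flange (beyond web): d = 3 in → contributes +12.675 in⁴
  bottom flange (beyond web): d = -3 in → contributes +12.675 in⁴
Total I = 31.9 in⁴.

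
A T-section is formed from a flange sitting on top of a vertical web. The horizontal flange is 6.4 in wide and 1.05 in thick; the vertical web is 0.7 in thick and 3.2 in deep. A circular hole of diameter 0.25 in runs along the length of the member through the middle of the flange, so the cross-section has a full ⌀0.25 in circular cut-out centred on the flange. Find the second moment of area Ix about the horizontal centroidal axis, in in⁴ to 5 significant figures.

Ix ≈ 10.101 in⁴

Treat the section as a set of non-overlapping primitives; coordinates are from the bounding-box lower-left.
Flange: 6.4 × 1.05, A = 6.72 in², y = 3.725 in, Ī = 0.6174 in⁴.
Web: 0.7 × 3.2, A = 2.24 in², y = 1.6 in, Ī = 1.911467 in⁴.
Hole (subtracted): ⌀0.25, A = 0.04908739 in², y = 3.725 in, Ī = 0.0001917476 in⁴.
Centroid: ȳ = ΣA·y / ΣA = 3.190824 in.
Transfer each piece to the horizontal centroidal axis using Ī + A·d² with d = y − 3.190824:
  flange: d = 0.5341765 in → contributes +2.534915 in⁴
  web: d = -1.590824 in → contributes +7.580278 in⁴
  hole: d = 0.5341765 in → contributes −0.01419856 in⁴
Total I = 10.10099 in⁴.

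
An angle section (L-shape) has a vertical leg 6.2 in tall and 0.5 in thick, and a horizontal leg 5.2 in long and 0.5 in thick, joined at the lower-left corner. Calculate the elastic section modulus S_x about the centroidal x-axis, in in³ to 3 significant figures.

Break the section into simple shapes (no overlaps), measuring from the bottom-left corner of the bounding box.
Vertical leg: 0.5 × 6.2, A = 3.1 in², y = 3.1 in, Ī = 9.9303 in⁴.
Horizontal leg (remainder): 4.7 × 0.5, A = 2.35 in², y = 0.25 in, Ī = 0.048958 in⁴.
Centroid: ȳ = ΣA·y / ΣA = 1.8711 in.
Transfer each piece to the centroidal x-axis using Ī + A·d² with d = y − 1.8711:
  vertical leg: d = 1.2289 in → contributes +14.612 in⁴
  horizontal leg (remainder): d = -1.6211 in → contributes +6.2247 in⁴
Total I = 20.837 in⁴.
Extreme fibre distance c = 4.3289 in; S = I/c = 4.8134 in³.

S_x ≈ 4.81 in³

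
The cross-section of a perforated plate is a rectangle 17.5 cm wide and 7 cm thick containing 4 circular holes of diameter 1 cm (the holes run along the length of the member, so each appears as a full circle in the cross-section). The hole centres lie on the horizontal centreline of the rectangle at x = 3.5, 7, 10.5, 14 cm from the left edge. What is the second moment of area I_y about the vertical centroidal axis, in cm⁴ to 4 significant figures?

I_y ≈ 3078 cm⁴

Split into non-overlapping primitives; take the origin at the lower-left of the bounding box.
Plate: 17.5 × 7, A = 122.5 cm², x = 8.75 cm, Ī = 3126.3 cm⁴.
Hole 1 (subtracted): ⌀1, A = 0.785398 cm², x = 3.5 cm, Ī = 0.0490874 cm⁴.
Hole 2 (subtracted): ⌀1, A = 0.785398 cm², x = 7 cm, Ī = 0.0490874 cm⁴.
Hole 3 (subtracted): ⌀1, A = 0.785398 cm², x = 10.5 cm, Ī = 0.0490874 cm⁴.
Hole 4 (subtracted): ⌀1, A = 0.785398 cm², x = 14 cm, Ī = 0.0490874 cm⁴.
By symmetry the centroid is at mid-width, x̄ = 8.75 cm.
Transfer each piece to the vertical centroidal axis using Ī + A·d² with d = x − 8.75:
  plate: d = 0 cm → contributes +3126.3 cm⁴
  hole 1: d = -5.25 cm → contributes −21.6966 cm⁴
  hole 2: d = -1.75 cm → contributes −2.45437 cm⁴
  hole 3: d = 1.75 cm → contributes −2.45437 cm⁴
  hole 4: d = 5.25 cm → contributes −21.6966 cm⁴
Total I = 3 078 cm⁴.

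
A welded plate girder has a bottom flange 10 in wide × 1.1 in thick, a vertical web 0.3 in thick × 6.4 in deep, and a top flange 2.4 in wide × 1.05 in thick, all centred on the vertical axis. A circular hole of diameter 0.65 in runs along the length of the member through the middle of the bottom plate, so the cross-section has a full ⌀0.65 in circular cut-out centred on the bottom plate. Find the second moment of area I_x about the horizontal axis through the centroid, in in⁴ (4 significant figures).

Split into non-overlapping primitives; take the origin at the lower-left of the bounding box.
Bottom plate: 10 × 1.1, A = 11 in², y = 0.55 in, Ī = 1.10917 in⁴.
Web plate: 0.3 × 6.4, A = 1.92 in², y = 4.3 in, Ī = 6.5536 in⁴.
Top plate: 2.4 × 1.05, A = 2.52 in², y = 8.025 in, Ī = 0.231525 in⁴.
Hole (subtracted): ⌀0.65, A = 0.331831 in², y = 0.55 in, Ī = 0.00876241 in⁴.
Centroid: ȳ = ΣA·y / ΣA = 2.27337 in.
Transfer each piece to the horizontal axis through the centroid using Ī + A·d² with d = y − 2.27337:
  bottom plate: d = -1.72337 in → contributes +33.7793 in⁴
  web plate: d = 2.02663 in → contributes +14.4395 in⁴
  top plate: d = 5.75163 in → contributes +83.5962 in⁴
  hole: d = -1.72337 in → contributes −0.994304 in⁴
Total I = 130.821 in⁴.

I_x ≈ 130.8 in⁴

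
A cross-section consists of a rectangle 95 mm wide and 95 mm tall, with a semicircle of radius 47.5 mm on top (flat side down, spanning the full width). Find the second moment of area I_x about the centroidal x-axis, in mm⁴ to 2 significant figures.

I_x ≈ 1.9 × 10⁷ mm⁴

Split into non-overlapping primitives; take the origin at the lower-left of the bounding box.
Rectangular body: 95 × 95, A = 9 025 mm², y = 47.5 mm, Ī = 6 787 552 mm⁴.
Semicircular cap: semicircle r = 47.5, A = 3 544 mm², y = 115.2 mm, Ī = 558 736 mm⁴.
Centroid: ȳ = ΣA·y / ΣA = 66.58 mm.
Transfer each piece to the centroidal x-axis using Ī + A·d² with d = y − 66.58:
  rectangular body: d = -19.08 mm → contributes +10 072 372 mm⁴
  semicircular cap: d = 48.58 mm → contributes +8 923 462 mm⁴
Total I = 18 995 834 mm⁴.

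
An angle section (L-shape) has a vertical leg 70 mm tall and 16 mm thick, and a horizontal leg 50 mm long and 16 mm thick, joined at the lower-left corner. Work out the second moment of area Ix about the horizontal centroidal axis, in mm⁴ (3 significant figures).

Split into non-overlapping primitives; take the origin at the lower-left of the bounding box.
Vertical leg: 16 × 70, A = 1 120 mm², y = 35 mm, Ī = 457 333 mm⁴.
Horizontal leg (remainder): 34 × 16, A = 544 mm², y = 8 mm, Ī = 11 605 mm⁴.
Centroid: ȳ = ΣA·y / ΣA = 26.173 mm.
Transfer each piece to the horizontal centroidal axis using Ī + A·d² with d = y − 26.173:
  vertical leg: d = 8.8269 mm → contributes +544 598 mm⁴
  horizontal leg (remainder): d = -18.173 mm → contributes +191 267 mm⁴
Total I = 735 865 mm⁴.

Ix ≈ 7.36 × 10⁵ mm⁴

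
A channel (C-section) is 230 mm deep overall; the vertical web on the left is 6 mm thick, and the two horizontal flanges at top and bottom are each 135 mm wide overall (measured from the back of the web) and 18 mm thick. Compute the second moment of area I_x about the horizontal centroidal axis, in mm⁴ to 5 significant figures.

Break the section into simple shapes (no overlaps), measuring from the bottom-left corner of the bounding box.
Web: 6 × 230, A = 1 380 mm², y = 115 mm, Ī = 6 083 500 mm⁴.
Top flange (beyond web): 129 × 18, A = 2 322 mm², y = 221 mm, Ī = 62 694 mm⁴.
Bottom flange (beyond web): 129 × 18, A = 2 322 mm², y = 9 mm, Ī = 62 694 mm⁴.
By symmetry the centroid is at mid-height, ȳ = 115 mm.
Transfer each piece to the horizontal centroidal axis using Ī + A·d² with d = y − 115:
  web: d = 0 mm → contributes +6 083 500 mm⁴
  top flange (beyond web): d = 106 mm → contributes +26 152 686 mm⁴
  bottom flange (beyond web): d = -106 mm → contributes +26 152 686 mm⁴
Total I = 58 388 872 mm⁴.

I_x ≈ 5.8389 × 10⁷ mm⁴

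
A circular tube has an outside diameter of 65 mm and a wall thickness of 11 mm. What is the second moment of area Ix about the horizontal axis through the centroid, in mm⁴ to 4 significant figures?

Decompose the section into non-overlapping parts with the origin at the bottom-left of its bounding rectangle.
Outer circle: ⌀65, A = 3318.31 mm², y = 32.5 mm, Ī = 876 241 mm⁴.
Bore (subtracted): ⌀43, A = 1452.2 mm², y = 32.5 mm, Ī = 167 820 mm⁴.
By symmetry the centroid is at mid-height, ȳ = 32.5 mm.
All pieces are centred on the horizontal axis through the centroid, so I = ΣĪ (holes subtracted) = 708 421 mm⁴.

Ix ≈ 7.084 × 10⁵ mm⁴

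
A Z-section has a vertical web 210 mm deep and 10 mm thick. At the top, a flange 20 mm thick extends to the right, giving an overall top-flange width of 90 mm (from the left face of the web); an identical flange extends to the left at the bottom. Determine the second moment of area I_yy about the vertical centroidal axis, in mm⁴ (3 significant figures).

I_yy ≈ 8.20 × 10⁶ mm⁴

Decompose the section into non-overlapping parts with the origin at the bottom-left of its bounding rectangle.
Web: 10 × 210, A = 2 100 mm², x = 85 mm, Ī = 17 500 mm⁴.
Top flange (beyond web): 80 × 20, A = 1 600 mm², x = 130 mm, Ī = 853 333 mm⁴.
Bottom flange (beyond web): 80 × 20, A = 1 600 mm², x = 40 mm, Ī = 853 333 mm⁴.
Centroid: x̄ = ΣA·x / ΣA = 85 mm.
Transfer each piece to the vertical centroidal axis using Ī + A·d² with d = x − 85:
  web: d = 0 mm → contributes +17 500 mm⁴
  top flange (beyond web): d = 45 mm → contributes +4 093 333 mm⁴
  bottom flange (beyond web): d = -45 mm → contributes +4 093 333 mm⁴
Total I = 8 204 167 mm⁴.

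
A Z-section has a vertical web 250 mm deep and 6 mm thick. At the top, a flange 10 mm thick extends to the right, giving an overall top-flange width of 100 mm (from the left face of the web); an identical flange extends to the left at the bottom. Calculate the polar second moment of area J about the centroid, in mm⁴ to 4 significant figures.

J ≈ 4.099 × 10⁷ mm⁴

Break the section into simple shapes (no overlaps), measuring from the bottom-left corner of the bounding box.
Web: 6 × 250, A = 1 500 mm², y = 125 mm, Ī = 7 812 500 mm⁴.
Top flange (beyond web): 94 × 10, A = 940 mm², y = 245 mm, Ī = 7833.33 mm⁴.
Bottom flange (beyond web): 94 × 10, A = 940 mm², y = 5 mm, Ī = 7833.33 mm⁴.
Centroid: ȳ = ΣA·y / ΣA = 125 mm.
Transfer each piece to the centroidal x-axis using Ī + A·d² with d = y − 125:
  web: d = 0 mm → contributes +7 812 500 mm⁴
  top flange (beyond web): d = 120 mm → contributes +13 543 833 mm⁴
  bottom flange (beyond web): d = -120 mm → contributes +13 543 833 mm⁴
Total I = 34 900 167 mm⁴.
For the y-axis: x̄ = 97 mm.
Repeating about the centroidal y-axis gives I_y = 6 088 807 mm⁴.
Polar second moment: J = I_x + I_y = 40 988 973 mm⁴.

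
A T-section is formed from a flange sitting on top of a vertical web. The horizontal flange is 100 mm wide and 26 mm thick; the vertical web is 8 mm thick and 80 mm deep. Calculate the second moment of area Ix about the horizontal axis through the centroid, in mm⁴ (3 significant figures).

Decompose the section into non-overlapping parts with the origin at the bottom-left of its bounding rectangle.
Flange: 100 × 26, A = 2 600 mm², y = 93 mm, Ī = 146 467 mm⁴.
Web: 8 × 80, A = 640 mm², y = 40 mm, Ī = 341 333 mm⁴.
Centroid: ȳ = ΣA·y / ΣA = 82.531 mm.
Transfer each piece to the horizontal axis through the centroid using Ī + A·d² with d = y − 82.531:
  flange: d = 10.469 mm → contributes +431 434 mm⁴
  web: d = -42.531 mm → contributes +1 499 013 mm⁴
Total I = 1 930 447 mm⁴.

Ix ≈ 1.93 × 10⁶ mm⁴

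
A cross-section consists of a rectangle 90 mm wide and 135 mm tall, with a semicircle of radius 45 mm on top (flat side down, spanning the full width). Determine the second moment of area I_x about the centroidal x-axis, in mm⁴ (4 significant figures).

Break the section into simple shapes (no overlaps), measuring from the bottom-left corner of the bounding box.
Rectangular body: 90 × 135, A = 12 150 mm², y = 67.5 mm, Ī = 18 452 813 mm⁴.
Semicircular cap: semicircle r = 45, A = 3180.86 mm², y = 154.099 mm, Ī = 450 072 mm⁴.
Centroid: ȳ = ΣA·y / ΣA = 85.4676 mm.
Transfer each piece to the centroidal x-axis using Ī + A·d² with d = y − 85.4676:
  rectangular body: d = -17.9676 mm → contributes +22 375 237 mm⁴
  semicircular cap: d = 68.631 mm → contributes +15 432 630 mm⁴
Total I = 37 807 867 mm⁴.

I_x ≈ 3.781 × 10⁷ mm⁴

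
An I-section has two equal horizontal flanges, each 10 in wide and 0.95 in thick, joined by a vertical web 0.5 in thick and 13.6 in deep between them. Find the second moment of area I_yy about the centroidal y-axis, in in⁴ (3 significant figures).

I_yy ≈ 158 in⁴

Split into non-overlapping primitives; take the origin at the lower-left of the bounding box.
Bottom flange: 10 × 0.95, A = 9.5 in², x = 5 in, Ī = 79.167 in⁴.
Web: 0.5 × 13.6, A = 6.8 in², x = 5 in, Ī = 0.14167 in⁴.
Top flange: 10 × 0.95, A = 9.5 in², x = 5 in, Ī = 79.167 in⁴.
By symmetry the centroid is at mid-width, x̄ = 5 in.
All pieces are centred on the centroidal y-axis, so I = ΣĪ = 158.48 in⁴.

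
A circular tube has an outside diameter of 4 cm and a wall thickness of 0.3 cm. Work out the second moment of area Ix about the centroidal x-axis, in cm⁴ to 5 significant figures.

Break the section into simple shapes (no overlaps), measuring from the bottom-left corner of the bounding box.
Outer circle: ⌀4, A = 12.56637 cm², y = 2 cm, Ī = 12.56637 cm⁴.
Bore (subtracted): ⌀3.4, A = 9.079203 cm², y = 2 cm, Ī = 6.559724 cm⁴.
By symmetry the centroid is at mid-height, ȳ = 2 cm.
All pieces are centred on the centroidal x-axis, so I = ΣĪ (holes subtracted) = 6.006647 cm⁴.

Ix ≈ 6.0066 cm⁴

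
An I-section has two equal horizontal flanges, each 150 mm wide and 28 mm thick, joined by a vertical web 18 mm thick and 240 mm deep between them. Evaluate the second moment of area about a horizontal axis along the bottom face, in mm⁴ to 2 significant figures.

I_base ≈ 4.5 × 10⁸ mm⁴

Break the section into simple shapes (no overlaps), measuring from the bottom-left corner of the bounding box.
Bottom flange: 150 × 28, A = 4 200 mm², y = 14 mm, Ī = 274 400 mm⁴.
Web: 18 × 240, A = 4 320 mm², y = 148 mm, Ī = 20 736 000 mm⁴.
Top flange: 150 × 28, A = 4 200 mm², y = 282 mm, Ī = 274 400 mm⁴.
Transfer each piece to the bottom edge using Ī + A·d² with d = y − 0:
  bottom flange: d = 14 mm → contributes +1 097 600 mm⁴
  web: d = 148 mm → contributes +115 361 280 mm⁴
  top flange: d = 282 mm → contributes +334 275 200 mm⁴
Total I = 450 734 080 mm⁴.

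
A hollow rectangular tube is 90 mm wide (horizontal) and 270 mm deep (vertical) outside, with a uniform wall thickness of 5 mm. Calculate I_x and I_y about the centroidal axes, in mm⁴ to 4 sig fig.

Treat the section as a set of non-overlapping primitives; coordinates are from the bounding-box lower-left.
Outer rectangle: 90 × 270, A = 24 300 mm², y = 135 mm, Ī = 147 622 500 mm⁴.
Inner void (subtracted): 80 × 260, A = 20 800 mm², y = 135 mm, Ī = 117 173 333 mm⁴.
By symmetry the centroid is at mid-height, ȳ = 135 mm.
All pieces are centred on the centroidal x-axis, so I = ΣĪ (holes subtracted) = 30 449 167 mm⁴.
Repeating about the centroidal y-axis gives I_y = 5 309 167 mm⁴.

I_x ≈ 3.045 × 10⁷ mm⁴, I_y ≈ 5.309 × 10⁶ mm⁴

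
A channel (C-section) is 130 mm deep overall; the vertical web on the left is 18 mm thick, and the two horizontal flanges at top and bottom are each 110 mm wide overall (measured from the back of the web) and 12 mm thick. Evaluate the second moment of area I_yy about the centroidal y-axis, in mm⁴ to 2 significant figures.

Treat the section as a set of non-overlapping primitives; coordinates are from the bounding-box lower-left.
Web: 18 × 130, A = 2 340 mm², x = 9 mm, Ī = 63 180 mm⁴.
Top flange (beyond web): 92 × 12, A = 1 104 mm², x = 64 mm, Ī = 778 688 mm⁴.
Bottom flange (beyond web): 92 × 12, A = 1 104 mm², x = 64 mm, Ī = 778 688 mm⁴.
Centroid: x̄ = ΣA·x / ΣA = 35.7 mm.
Transfer each piece to the centroidal y-axis using Ī + A·d² with d = x − 35.7:
  web: d = -26.7 mm → contributes +1 731 573 mm⁴
  top flange (beyond web): d = 28.3 mm → contributes +1 662 755 mm⁴
  bottom flange (beyond web): d = 28.3 mm → contributes +1 662 755 mm⁴
Total I = 5 057 084 mm⁴.

I_yy ≈ 5.1 × 10⁶ mm⁴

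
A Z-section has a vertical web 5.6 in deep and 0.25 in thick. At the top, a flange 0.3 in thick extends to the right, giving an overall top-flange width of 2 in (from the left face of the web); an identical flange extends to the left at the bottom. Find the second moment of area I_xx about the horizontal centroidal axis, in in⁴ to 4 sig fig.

I_xx ≈ 11.04 in⁴

Treat the section as a set of non-overlapping primitives; coordinates are from the bounding-box lower-left.
Web: 0.25 × 5.6, A = 1.4 in², y = 2.8 in, Ī = 3.65867 in⁴.
Top flange (beyond web): 1.75 × 0.3, A = 0.525 in², y = 5.45 in, Ī = 0.0039375 in⁴.
Bottom flange (beyond web): 1.75 × 0.3, A = 0.525 in², y = 0.15 in, Ī = 0.0039375 in⁴.
Centroid: ȳ = ΣA·y / ΣA = 2.8 in.
Transfer each piece to the horizontal centroidal axis using Ī + A·d² with d = y − 2.8:
  web: d = 0 in → contributes +3.65867 in⁴
  top flange (beyond web): d = 2.65 in → contributes +3.69075 in⁴
  bottom flange (beyond web): d = -2.65 in → contributes +3.69075 in⁴
Total I = 11.0402 in⁴.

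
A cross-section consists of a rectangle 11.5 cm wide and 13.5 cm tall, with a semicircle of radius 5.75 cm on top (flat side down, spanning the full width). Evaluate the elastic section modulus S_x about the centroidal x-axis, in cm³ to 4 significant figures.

Treat the section as a set of non-overlapping primitives; coordinates are from the bounding-box lower-left.
Rectangular body: 11.5 × 13.5, A = 155.25 cm², y = 6.75 cm, Ī = 2357.86 cm⁴.
Semicircular cap: semicircle r = 5.75, A = 51.9345 cm², y = 15.9404 cm, Ī = 119.979 cm⁴.
Centroid: ȳ = ΣA·y / ΣA = 9.05373 cm.
Transfer each piece to the centroidal x-axis using Ī + A·d² with d = y − 9.05373:
  rectangular body: d = -2.30373 cm → contributes +3181.8 cm⁴
  semicircular cap: d = 6.88665 cm → contributes +2583.02 cm⁴
Total I = 5764.81 cm⁴.
Extreme fibre distance c = 10.1963 cm; S = I/c = 565.385 cm³.

S_x ≈ 565.4 cm³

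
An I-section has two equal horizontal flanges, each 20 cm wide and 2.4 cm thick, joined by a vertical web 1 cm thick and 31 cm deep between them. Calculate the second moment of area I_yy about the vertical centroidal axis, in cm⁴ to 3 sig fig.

Break the section into simple shapes (no overlaps), measuring from the bottom-left corner of the bounding box.
Bottom flange: 20 × 2.4, A = 48 cm², x = 10 cm, Ī = 1 600 cm⁴.
Web: 1 × 31, A = 31 cm², x = 10 cm, Ī = 2.5833 cm⁴.
Top flange: 20 × 2.4, A = 48 cm², x = 10 cm, Ī = 1 600 cm⁴.
By symmetry the centroid is at mid-width, x̄ = 10 cm.
All pieces are centred on the vertical centroidal axis, so I = ΣĪ = 3202.6 cm⁴.

I_yy ≈ 3200 cm⁴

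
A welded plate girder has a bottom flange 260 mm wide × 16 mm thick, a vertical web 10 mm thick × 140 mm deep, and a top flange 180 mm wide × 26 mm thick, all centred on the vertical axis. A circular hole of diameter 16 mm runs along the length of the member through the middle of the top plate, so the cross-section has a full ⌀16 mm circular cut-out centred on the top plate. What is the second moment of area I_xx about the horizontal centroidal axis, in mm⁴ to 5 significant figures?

Treat the section as a set of non-overlapping primitives; coordinates are from the bounding-box lower-left.
Bottom plate: 260 × 16, A = 4 160 mm², y = 8 mm, Ī = 88746.67 mm⁴.
Web plate: 10 × 140, A = 1 400 mm², y = 86 mm, Ī = 2 286 667 mm⁴.
Top plate: 180 × 26, A = 4 680 mm², y = 169 mm, Ī = 263 640 mm⁴.
Hole (subtracted): ⌀16, A = 201.0619 mm², y = 169 mm, Ī = 3216.991 mm⁴.
Centroid: ȳ = ΣA·y / ΣA = 90.70885 mm.
Transfer each piece to the horizontal centroidal axis using Ī + A·d² with d = y − 90.70885:
  bottom plate: d = -82.70885 mm → contributes +28 546 283 mm⁴
  web plate: d = -4.708851 mm → contributes +2 317 709 mm⁴
  top plate: d = 78.29115 mm → contributes +28 949 719 mm⁴
  hole: d = 78.29115 mm → contributes −1 235 627 mm⁴
Total I = 58 578 085 mm⁴.

I_xx ≈ 5.8578 × 10⁷ mm⁴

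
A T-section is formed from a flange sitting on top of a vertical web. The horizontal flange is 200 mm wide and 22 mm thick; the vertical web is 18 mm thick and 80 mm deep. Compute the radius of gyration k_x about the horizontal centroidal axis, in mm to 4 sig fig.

Split into non-overlapping primitives; take the origin at the lower-left of the bounding box.
Flange: 200 × 22, A = 4 400 mm², y = 91 mm, Ī = 177 467 mm⁴.
Web: 18 × 80, A = 1 440 mm², y = 40 mm, Ī = 768 000 mm⁴.
Centroid: ȳ = ΣA·y / ΣA = 78.4247 mm.
Transfer each piece to the horizontal centroidal axis using Ī + A·d² with d = y − 78.4247:
  flange: d = 12.5753 mm → contributes +873 279 mm⁴
  web: d = -38.4247 mm → contributes +2 894 094 mm⁴
Total I = 3 767 374 mm⁴.
Radius of gyration: k = √(I/A) = √(3 767 374 / 5 840) = 25.3988 mm.

k_x ≈ 25.40 mm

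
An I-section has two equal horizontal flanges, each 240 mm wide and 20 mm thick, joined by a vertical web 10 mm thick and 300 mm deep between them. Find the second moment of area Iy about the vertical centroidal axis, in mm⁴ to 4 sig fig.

Iy ≈ 4.611 × 10⁷ mm⁴

Break the section into simple shapes (no overlaps), measuring from the bottom-left corner of the bounding box.
Bottom flange: 240 × 20, A = 4 800 mm², x = 120 mm, Ī = 23 040 000 mm⁴.
Web: 10 × 300, A = 3 000 mm², x = 120 mm, Ī = 25 000 mm⁴.
Top flange: 240 × 20, A = 4 800 mm², x = 120 mm, Ī = 23 040 000 mm⁴.
By symmetry the centroid is at mid-width, x̄ = 120 mm.
All pieces are centred on the vertical centroidal axis, so I = ΣĪ = 46 105 000 mm⁴.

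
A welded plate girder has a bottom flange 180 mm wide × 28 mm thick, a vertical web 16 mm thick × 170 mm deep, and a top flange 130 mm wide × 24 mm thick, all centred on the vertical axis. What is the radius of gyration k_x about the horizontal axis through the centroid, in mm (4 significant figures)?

Break the section into simple shapes (no overlaps), measuring from the bottom-left corner of the bounding box.
Bottom plate: 180 × 28, A = 5 040 mm², y = 14 mm, Ī = 329 280 mm⁴.
Web plate: 16 × 170, A = 2 720 mm², y = 113 mm, Ī = 6 550 667 mm⁴.
Top plate: 130 × 24, A = 3 120 mm², y = 210 mm, Ī = 149 760 mm⁴.
Centroid: ȳ = ΣA·y / ΣA = 94.9559 mm.
Transfer each piece to the horizontal axis through the centroid using Ī + A·d² with d = y − 94.9559:
  bottom plate: d = -80.9559 mm → contributes +33 360 709 mm⁴
  web plate: d = 18.0441 mm → contributes +7 436 272 mm⁴
  top plate: d = 115.044 mm → contributes +41 443 425 mm⁴
Total I = 82 240 405 mm⁴.
Radius of gyration: k = √(I/A) = √(82 240 405 / 10 880) = 86.9417 mm.

k_x ≈ 86.94 mm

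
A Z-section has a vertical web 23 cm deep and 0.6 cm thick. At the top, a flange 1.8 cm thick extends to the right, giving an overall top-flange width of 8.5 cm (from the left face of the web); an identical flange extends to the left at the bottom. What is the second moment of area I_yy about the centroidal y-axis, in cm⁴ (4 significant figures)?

Break the section into simple shapes (no overlaps), measuring from the bottom-left corner of the bounding box.
Web: 0.6 × 23, A = 13.8 cm², x = 8.2 cm, Ī = 0.414 cm⁴.
Top flange (beyond web): 7.9 × 1.8, A = 14.22 cm², x = 12.45 cm, Ī = 73.9559 cm⁴.
Bottom flange (beyond web): 7.9 × 1.8, A = 14.22 cm², x = 3.95 cm, Ī = 73.9559 cm⁴.
Centroid: x̄ = ΣA·x / ΣA = 8.2 cm.
Transfer each piece to the centroidal y-axis using Ī + A·d² with d = x − 8.2:
  web: d = 0 cm → contributes +0.414 cm⁴
  top flange (beyond web): d = 4.25 cm → contributes +330.805 cm⁴
  bottom flange (beyond web): d = -4.25 cm → contributes +330.805 cm⁴
Total I = 662.023 cm⁴.

I_yy ≈ 662.0 cm⁴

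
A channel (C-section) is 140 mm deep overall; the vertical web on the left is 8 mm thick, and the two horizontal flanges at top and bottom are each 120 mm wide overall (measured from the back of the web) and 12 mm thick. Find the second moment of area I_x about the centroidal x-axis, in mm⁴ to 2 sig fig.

Break the section into simple shapes (no overlaps), measuring from the bottom-left corner of the bounding box.
Web: 8 × 140, A = 1 120 mm², y = 70 mm, Ī = 1 829 333 mm⁴.
Top flange (beyond web): 112 × 12, A = 1 344 mm², y = 134 mm, Ī = 16 128 mm⁴.
Bottom flange (beyond web): 112 × 12, A = 1 344 mm², y = 6 mm, Ī = 16 128 mm⁴.
By symmetry the centroid is at mid-height, ȳ = 70 mm.
Transfer each piece to the centroidal x-axis using Ī + A·d² with d = y − 70:
  web: d = 0 mm → contributes +1 829 333 mm⁴
  top flange (beyond web): d = 64 mm → contributes +5 521 152 mm⁴
  bottom flange (beyond web): d = -64 mm → contributes +5 521 152 mm⁴
Total I = 12 871 637 mm⁴.

I_x ≈ 1.3 × 10⁷ mm⁴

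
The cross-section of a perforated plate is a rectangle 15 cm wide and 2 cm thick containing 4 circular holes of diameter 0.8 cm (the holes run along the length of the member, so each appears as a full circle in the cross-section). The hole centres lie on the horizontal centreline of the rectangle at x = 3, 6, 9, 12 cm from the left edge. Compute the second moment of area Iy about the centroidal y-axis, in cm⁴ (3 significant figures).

Decompose the section into non-overlapping parts with the origin at the bottom-left of its bounding rectangle.
Plate: 15 × 2, A = 30 cm², x = 7.5 cm, Ī = 562.5 cm⁴.
Hole 1 (subtracted): ⌀0.8, A = 0.50265 cm², x = 3 cm, Ī = 0.020106 cm⁴.
Hole 2 (subtracted): ⌀0.8, A = 0.50265 cm², x = 6 cm, Ī = 0.020106 cm⁴.
Hole 3 (subtracted): ⌀0.8, A = 0.50265 cm², x = 9 cm, Ī = 0.020106 cm⁴.
Hole 4 (subtracted): ⌀0.8, A = 0.50265 cm², x = 12 cm, Ī = 0.020106 cm⁴.
By symmetry the centroid is at mid-width, x̄ = 7.5 cm.
Transfer each piece to the centroidal y-axis using Ī + A·d² with d = x − 7.5:
  plate: d = 0 cm → contributes +562.5 cm⁴
  hole 1: d = -4.5 cm → contributes −10.199 cm⁴
  hole 2: d = -1.5 cm → contributes −1.1511 cm⁴
  hole 3: d = 1.5 cm → contributes −1.1511 cm⁴
  hole 4: d = 4.5 cm → contributes −10.199 cm⁴
Total I = 539.8 cm⁴.

Iy ≈ 540 cm⁴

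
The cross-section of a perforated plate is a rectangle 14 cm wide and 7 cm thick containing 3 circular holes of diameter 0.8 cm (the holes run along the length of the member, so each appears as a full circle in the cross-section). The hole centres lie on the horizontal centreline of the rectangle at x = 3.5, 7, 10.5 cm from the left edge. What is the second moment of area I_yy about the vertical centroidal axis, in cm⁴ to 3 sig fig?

I_yy ≈ 1590 cm⁴

Split into non-overlapping primitives; take the origin at the lower-left of the bounding box.
Plate: 14 × 7, A = 98 cm², x = 7 cm, Ī = 1600.7 cm⁴.
Hole 1 (subtracted): ⌀0.8, A = 0.50265 cm², x = 3.5 cm, Ī = 0.020106 cm⁴.
Hole 2 (subtracted): ⌀0.8, A = 0.50265 cm², x = 7 cm, Ī = 0.020106 cm⁴.
Hole 3 (subtracted): ⌀0.8, A = 0.50265 cm², x = 10.5 cm, Ī = 0.020106 cm⁴.
By symmetry the centroid is at mid-width, x̄ = 7 cm.
Transfer each piece to the vertical centroidal axis using Ī + A·d² with d = x − 7:
  plate: d = 0 cm → contributes +1600.7 cm⁴
  hole 1: d = -3.5 cm → contributes −6.1776 cm⁴
  hole 2: d = 0 cm → contributes −0.020106 cm⁴
  hole 3: d = 3.5 cm → contributes −6.1776 cm⁴
Total I = 1588.3 cm⁴.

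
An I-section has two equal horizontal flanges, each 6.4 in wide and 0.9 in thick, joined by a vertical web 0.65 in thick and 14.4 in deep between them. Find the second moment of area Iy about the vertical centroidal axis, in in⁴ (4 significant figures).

Iy ≈ 39.65 in⁴

Decompose the section into non-overlapping parts with the origin at the bottom-left of its bounding rectangle.
Bottom flange: 6.4 × 0.9, A = 5.76 in², x = 3.2 in, Ī = 19.6608 in⁴.
Web: 0.65 × 14.4, A = 9.36 in², x = 3.2 in, Ī = 0.32955 in⁴.
Top flange: 6.4 × 0.9, A = 5.76 in², x = 3.2 in, Ī = 19.6608 in⁴.
By symmetry the centroid is at mid-width, x̄ = 3.2 in.
All pieces are centred on the vertical centroidal axis, so I = ΣĪ = 39.6512 in⁴.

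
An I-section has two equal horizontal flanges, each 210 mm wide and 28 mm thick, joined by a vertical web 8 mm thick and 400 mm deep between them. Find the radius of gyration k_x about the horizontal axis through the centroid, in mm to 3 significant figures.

Split into non-overlapping primitives; take the origin at the lower-left of the bounding box.
Bottom flange: 210 × 28, A = 5 880 mm², y = 14 mm, Ī = 384 160 mm⁴.
Web: 8 × 400, A = 3 200 mm², y = 228 mm, Ī = 42 666 667 mm⁴.
Top flange: 210 × 28, A = 5 880 mm², y = 442 mm, Ī = 384 160 mm⁴.
By symmetry the centroid is at mid-height, ȳ = 228 mm.
Transfer each piece to the horizontal axis through the centroid using Ī + A·d² with d = y − 228:
  bottom flange: d = -214 mm → contributes +269 664 640 mm⁴
  web: d = 0 mm → contributes +42 666 667 mm⁴
  top flange: d = 214 mm → contributes +269 664 640 mm⁴
Total I = 581 995 947 mm⁴.
Radius of gyration: k = √(I/A) = √(581 995 947 / 14 960) = 197.24 mm.

k_x ≈ 197 mm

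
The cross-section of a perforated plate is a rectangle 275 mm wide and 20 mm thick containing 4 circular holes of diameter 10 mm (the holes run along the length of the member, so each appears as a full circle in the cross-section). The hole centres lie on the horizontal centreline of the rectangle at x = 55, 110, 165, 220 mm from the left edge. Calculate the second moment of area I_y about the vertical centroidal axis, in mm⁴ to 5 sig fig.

Split into non-overlapping primitives; take the origin at the lower-left of the bounding box.
Plate: 275 × 20, A = 5 500 mm², x = 137.5 mm, Ī = 34 661 458 mm⁴.
Hole 1 (subtracted): ⌀10, A = 78.53982 mm², x = 55 mm, Ī = 490.8739 mm⁴.
Hole 2 (subtracted): ⌀10, A = 78.53982 mm², x = 110 mm, Ī = 490.8739 mm⁴.
Hole 3 (subtracted): ⌀10, A = 78.53982 mm², x = 165 mm, Ī = 490.8739 mm⁴.
Hole 4 (subtracted): ⌀10, A = 78.53982 mm², x = 220 mm, Ī = 490.8739 mm⁴.
By symmetry the centroid is at mid-width, x̄ = 137.5 mm.
Transfer each piece to the vertical centroidal axis using Ī + A·d² with d = x − 137.5:
  plate: d = 0 mm → contributes +34 661 458 mm⁴
  hole 1: d = -82.5 mm → contributes −535052.5 mm⁴
  hole 2: d = -27.5 mm → contributes −59886.61 mm⁴
  hole 3: d = 27.5 mm → contributes −59886.61 mm⁴
  hole 4: d = 82.5 mm → contributes −535052.5 mm⁴
Total I = 33 471 580 mm⁴.

I_y ≈ 3.3472 × 10⁷ mm⁴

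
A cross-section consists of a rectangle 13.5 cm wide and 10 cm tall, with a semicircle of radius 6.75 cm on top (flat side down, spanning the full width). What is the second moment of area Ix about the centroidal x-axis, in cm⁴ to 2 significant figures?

Ix ≈ 4200 cm⁴

Split into non-overlapping primitives; take the origin at the lower-left of the bounding box.
Rectangular body: 13.5 × 10, A = 135 cm², y = 5 cm, Ī = 1 125 cm⁴.
Semicircular cap: semicircle r = 6.75, A = 71.57 cm², y = 12.86 cm, Ī = 227.8 cm⁴.
Centroid: ȳ = ΣA·y / ΣA = 7.725 cm.
Transfer each piece to the centroidal x-axis using Ī + A·d² with d = y − 7.725:
  rectangular body: d = -2.725 cm → contributes +2 127 cm⁴
  semicircular cap: d = 5.14 cm → contributes +2 119 cm⁴
Total I = 4 246 cm⁴.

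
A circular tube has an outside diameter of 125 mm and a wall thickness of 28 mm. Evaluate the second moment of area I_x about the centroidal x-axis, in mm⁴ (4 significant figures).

I_x ≈ 1.087 × 10⁷ mm⁴

Break the section into simple shapes (no overlaps), measuring from the bottom-left corner of the bounding box.
Outer circle: ⌀125, A = 12271.8 mm², y = 62.5 mm, Ī = 11 984 225 mm⁴.
Bore (subtracted): ⌀69, A = 3739.28 mm², y = 62.5 mm, Ī = 1 112 670 mm⁴.
By symmetry the centroid is at mid-height, ȳ = 62.5 mm.
All pieces are centred on the centroidal x-axis, so I = ΣĪ (holes subtracted) = 10 871 555 mm⁴.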